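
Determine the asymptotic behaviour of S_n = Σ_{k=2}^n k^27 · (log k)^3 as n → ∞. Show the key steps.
S_n ~ n^28 · (log n)^3 / 28

By integral comparison, S_n = ∫_1^n x^27 · (log x)^3 dx + O(n^27 · (log n)^3). For the integral, the leading term of ∫_1^n x^27 (log x)^3 dx is n^28/28 · (log n)^3 (by repeated integration by parts; each step lowers the log-exponent and produces a relatively O(1/log n) correction). Hence S_n ~ n^28 · (log n)^3 / 28.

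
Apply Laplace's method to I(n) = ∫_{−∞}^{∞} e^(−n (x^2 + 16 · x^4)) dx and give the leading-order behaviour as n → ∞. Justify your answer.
I(n) ~ sqrt(π/n)

φ(x) = x^2 + 16 · x^4 has its unique global minimum at x* = 0 (since φ'(x) = 2x + 64x^3 = 0 only at x = 0 for real x with both coefficients positive, and φ → ∞ as |x| → ∞). At x* = 0, φ(0) = 0 and φ''(0) = 2. Laplace's method then gives
  I(n) ~ sqrt(2π / (n · φ''(0))) · e^(−n φ(0)) = sqrt(2π / (2n)) = sqrt(π/n).
The 16 · x^4 term contributes only at subleading order (an O(1/n) relative correction).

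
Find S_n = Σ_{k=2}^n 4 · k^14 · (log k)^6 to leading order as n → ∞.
S_n ~ 4 · n^15 · (log n)^6 / 15

By integral comparison, S_n = ∫_1^n 4 · x^14 · (log x)^6 dx + O(n^14 · (log n)^6). For the integral, the leading term of ∫_1^n x^14 (log x)^6 dx is n^15/15 · (log n)^6 (by repeated integration by parts; each step lowers the log-exponent and produces a relatively O(1/log n) correction). Hence S_n ~ 4 · n^15 · (log n)^6 / 15.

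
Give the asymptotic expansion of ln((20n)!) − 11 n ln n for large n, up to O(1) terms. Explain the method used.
ln((20n)!) − 11 n ln n = 9 n ln n + 20(ln 20 − 1) n + (1/2) ln(2π·20n) + O(1/n)

Stirling: ln((20n)!) = 20n ln(20n) − 20n + (1/2) ln(2π·20n) + O(1/n).
Expand 20n ln(20n) = 20n (ln n + ln 20) = 20n ln n + 20n ln 20.
Subtract 11n ln n: leading term is (20 − 11) n ln n = 9 n ln n. The next term is 20n ln 20 − 20n = 20(ln 20 − 1) n. Then the (1/2) ln(2π·20n) correction.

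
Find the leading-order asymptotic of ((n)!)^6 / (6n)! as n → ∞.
((n)!)^6/(6n)! ~ ((2π·n)^(5/2) / sqrt(6)) · 6^(−6·n)  →  0

Write N = n. Stirling: N! ~ sqrt(2π N)(N/e)^N and (6N)! ~ sqrt(2π·6N)·(6N/e)^(6N).
  (N!)^6/(6N)! ~ (2π N)^(6/2) (N/e)^(6N) / [sqrt(2π·6N) (6N/e)^(6N)]
     = (2π N)^(6/2) / sqrt(2π·6N) · (N/(6N))^(6N)
     = (2π N)^((6−1)/2) / sqrt(6) · 6^(−6N).
Since 6^6 > 1, the factor 6^(−6N) decays exponentially, so the ratio → 0. Substituting N = n gives the stated form.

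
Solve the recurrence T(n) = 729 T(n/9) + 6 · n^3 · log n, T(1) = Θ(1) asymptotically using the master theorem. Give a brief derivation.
T(n) = Θ(n^3 · (log n)^2)

Here log_9 729 = 3 and f(n) = 6 · n^3 · log n = Θ(n^(log_9 729) · (log n)^1). This is the extended Case 2 of the master theorem (f matches the critical exponent up to log factors), giving T(n) = Θ(n^(log_9 729) · (log n)^(1+1)) = Θ(n^3 · (log n)^2).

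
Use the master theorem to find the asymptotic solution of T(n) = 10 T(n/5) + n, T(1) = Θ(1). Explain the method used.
T(n) = Θ(n^(log_5 10))

Master theorem: compare f(n) = n to n^(log_5 10) where log_5 10 ≈ 1.431. Since 1 < log_5 10, we have f(n) = O(n^(log_5 10 − ε)) for some ε > 0 — Case 1. Hence T(n) = Θ(n^(log_5 10)).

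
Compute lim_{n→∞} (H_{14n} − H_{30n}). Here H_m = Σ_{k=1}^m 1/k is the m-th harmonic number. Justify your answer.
lim = ln(14/30) = ln(7/15)

Euler-Maclaurin gives H_m = ln m + γ + 1/(2m) + O(1/m^2). The γ and O(1/m) terms cancel in the difference:
  H_{14n} − H_{30n} = ln(14n) − ln(30n) + O(1/n) = ln(14/30) + O(1/n).
Hence the limit is ln(14/30) = ln(7/15).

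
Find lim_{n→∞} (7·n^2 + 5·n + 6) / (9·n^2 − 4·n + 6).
lim = 7/9

For large n the leading n^2 terms dominate both numerator and denominator. Dividing top and bottom by n^2, every other term tends to 0, leaving 7/9.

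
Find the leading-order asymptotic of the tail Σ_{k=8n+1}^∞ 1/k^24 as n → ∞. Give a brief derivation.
Σ_{k>8n} 1/k^24 ~ 1/(23 · (8n)^23)

Compare to the integral: ∫_{8n}^∞ x^(−24) dx = [−x^(−23)/23]_{8n}^∞ = 1/((24−1)·(8n)^23). Euler-Maclaurin then gives
  Σ_{k>8n} 1/k^24 = ∫_{8n}^∞ dx/x^24 − 1/(2·(8n)^24) + O(1/(8n)^25).
(Equivalently this is ζ(24) − Σ_{k≤8n} 1/k^24.)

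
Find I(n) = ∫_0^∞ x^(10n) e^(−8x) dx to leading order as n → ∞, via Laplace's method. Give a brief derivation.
I(n) ~ (sqrt(2π·10n) / 8) · (10n/(8e))^(10n)

Write the integrand as exp(10n ln x − 8x) and set f(x) = 10n ln x − 8x. Then f'(x) = 10n/x − 8 = 0 at x* = 10n/8, and f''(x*) = −10n/x*^2 = −8^2/(10n). Laplace's method (interior maximum) gives
  I(n) ~ e^(f(x*)) · sqrt(2π / |f''(x*)|)
        = exp(10n ln(10n/8) − 10n) · sqrt(2π · 10n / 8^2)
        = (10n/8)^(10n) e^(−10n) · sqrt(2π·10n) / 8
        = (sqrt(2π·10n) / 8) · (10n/(8e))^(10n).
This matches Γ(10n+1)/8^(10n+1) with Stirling applied to Γ.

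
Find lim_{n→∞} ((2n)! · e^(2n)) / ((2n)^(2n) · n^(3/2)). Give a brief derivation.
lim = 0

Stirling: (2n)! ~ sqrt(2π·2n) · (2n/e)^(2n). Hence
  (2n)! · e^(2n) / (2n)^(2n) ~ sqrt(2π·2n).
Dividing by n^(3/2): sqrt(2π·2n) / n^(3/2) = sqrt(2π·2) · n^((1−3)/2), so the expression behaves like sqrt(2π·2) · n^((1−3)/2) → 0.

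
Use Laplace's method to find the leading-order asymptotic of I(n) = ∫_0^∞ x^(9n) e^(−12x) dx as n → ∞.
I(n) ~ (sqrt(2π·9n) / 12) · (9n/(12e))^(9n)

Write the integrand as exp(9n ln x − 12x) and set f(x) = 9n ln x − 12x. Then f'(x) = 9n/x − 12 = 0 at x* = 9n/12, and f''(x*) = −9n/x*^2 = −12^2/(9n). Laplace's method (interior maximum) gives
  I(n) ~ e^(f(x*)) · sqrt(2π / |f''(x*)|)
        = exp(9n ln(9n/12) − 9n) · sqrt(2π · 9n / 12^2)
        = (9n/12)^(9n) e^(−9n) · sqrt(2π·9n) / 12
        = (sqrt(2π·9n) / 12) · (9n/(12e))^(9n).
This matches Γ(9n+1)/12^(9n+1) with Stirling applied to Γ.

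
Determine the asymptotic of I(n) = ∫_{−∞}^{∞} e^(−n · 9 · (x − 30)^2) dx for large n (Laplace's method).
I(n) = sqrt(π/(9n))

Here φ(x) = 9 · (x − 30)^2 has its unique minimum at x* = 30 with φ(x*) = 0 and φ''(x*) = 18. Laplace's method gives
  I(n) ~ e^(−n φ(x*)) · sqrt(2π / (n · φ''(x*))) = sqrt(2π / (18n)) = sqrt(π/(9n)).
This is exact: substituting u = (x − 30)·sqrt(9n) gives I(n) = (1/sqrt(9n)) ∫_{−∞}^{∞} e^(−u^2) du = sqrt(π/(9n)).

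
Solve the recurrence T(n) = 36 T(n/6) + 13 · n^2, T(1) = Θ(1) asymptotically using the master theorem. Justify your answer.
T(n) = Θ(n^2 log n)

log_6 36 = 2, and f(n) = 13 · n^2 = Θ(n^(log_6 36)). This is Case 2 of the master theorem: T(n) = Θ(f(n) · log n) = Θ(n^2 log n).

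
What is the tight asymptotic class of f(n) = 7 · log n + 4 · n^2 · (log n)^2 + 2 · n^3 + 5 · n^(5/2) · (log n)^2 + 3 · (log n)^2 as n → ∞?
f(n) ∈ Θ(n^3)

Compare the terms by growth order. For large n, n^a · (log n)^b dominates n^a' · (log n)^b' iff a > a', or (a = a' and b > b'). Ranking the 5 terms shows the dominant one is 2 · n^3. Hence f(n) ∈ Θ(n^3).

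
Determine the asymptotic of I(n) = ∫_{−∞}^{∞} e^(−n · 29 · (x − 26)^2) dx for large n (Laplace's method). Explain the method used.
I(n) = sqrt(π/(29n))

Here φ(x) = 29 · (x − 26)^2 has its unique minimum at x* = 26 with φ(x*) = 0 and φ''(x*) = 58. Laplace's method gives
  I(n) ~ e^(−n φ(x*)) · sqrt(2π / (n · φ''(x*))) = sqrt(2π / (58n)) = sqrt(π/(29n)).
This is exact: substituting u = (x − 26)·sqrt(29n) gives I(n) = (1/sqrt(29n)) ∫_{−∞}^{∞} e^(−u^2) du = sqrt(π/(29n)).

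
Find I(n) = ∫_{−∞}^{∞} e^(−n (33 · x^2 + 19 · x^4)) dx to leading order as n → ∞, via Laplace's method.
I(n) ~ sqrt(π/(33n))

φ(x) = 33 · x^2 + 19 · x^4 has its unique global minimum at x* = 0 (since φ'(x) = 66x + 76x^3 = 0 only at x = 0 for real x with both coefficients positive, and φ → ∞ as |x| → ∞). At x* = 0, φ(0) = 0 and φ''(0) = 66. Laplace's method then gives
  I(n) ~ sqrt(2π / (n · φ''(0))) · e^(−n φ(0)) = sqrt(2π / (66n)) = sqrt(π/(33n)).
The 19 · x^4 term contributes only at subleading order (an O(1/n) relative correction).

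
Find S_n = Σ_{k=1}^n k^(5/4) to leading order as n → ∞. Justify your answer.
S_n ~ (4/9) · n^(9/4)

Integral comparison: Σ_{k=1}^n k^(5/4) = ∫_0^n x^(5/4) dx + O(n^(5/4)). The integral is n^(1 + 5/4) / (1 + 5/4) = n^((5+4)/4) / ((5+4)/4) = (4/9) · n^(9/4).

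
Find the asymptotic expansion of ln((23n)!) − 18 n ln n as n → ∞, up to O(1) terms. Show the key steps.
ln((23n)!) − 18 n ln n = 5 n ln n + 23(ln 23 − 1) n + (1/2) ln(2π·23n) + O(1/n)

Stirling: ln((23n)!) = 23n ln(23n) − 23n + (1/2) ln(2π·23n) + O(1/n).
Expand 23n ln(23n) = 23n (ln n + ln 23) = 23n ln n + 23n ln 23.
Subtract 18n ln n: leading term is (23 − 18) n ln n = 5 n ln n. The next term is 23n ln 23 − 23n = 23(ln 23 − 1) n. Then the (1/2) ln(2π·23n) correction.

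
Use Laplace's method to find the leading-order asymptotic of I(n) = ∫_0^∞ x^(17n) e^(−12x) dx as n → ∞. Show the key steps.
I(n) ~ (sqrt(2π·17n) / 12) · (17n/(12e))^(17n)

Write the integrand as exp(17n ln x − 12x) and set f(x) = 17n ln x − 12x. Then f'(x) = 17n/x − 12 = 0 at x* = 17n/12, and f''(x*) = −17n/x*^2 = −12^2/(17n). Laplace's method (interior maximum) gives
  I(n) ~ e^(f(x*)) · sqrt(2π / |f''(x*)|)
        = exp(17n ln(17n/12) − 17n) · sqrt(2π · 17n / 12^2)
        = (17n/12)^(17n) e^(−17n) · sqrt(2π·17n) / 12
        = (sqrt(2π·17n) / 12) · (17n/(12e))^(17n).
This matches Γ(17n+1)/12^(17n+1) with Stirling applied to Γ.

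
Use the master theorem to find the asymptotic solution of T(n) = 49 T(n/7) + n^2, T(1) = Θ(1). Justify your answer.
T(n) = Θ(n^2 log n)

log_7 49 = 2, and f(n) = n^2 = Θ(n^(log_7 49)). This is Case 2 of the master theorem: T(n) = Θ(f(n) · log n) = Θ(n^2 log n).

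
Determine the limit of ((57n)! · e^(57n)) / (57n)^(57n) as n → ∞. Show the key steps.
lim = ∞

Stirling: (57n)! ~ sqrt(2π·57n) · (57n/e)^(57n). Hence
  (57n)! · e^(57n) / (57n)^(57n) ~ sqrt(2π·57n) = sqrt(2π·57) · sqrt(n) → ∞.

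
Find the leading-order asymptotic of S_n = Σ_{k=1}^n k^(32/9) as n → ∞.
S_n ~ (9/41) · n^(41/9)

Integral comparison: Σ_{k=1}^n k^(32/9) = ∫_0^n x^(32/9) dx + O(n^(32/9)). The integral is n^(1 + 32/9) / (1 + 32/9) = n^((32+9)/9) / ((32+9)/9) = (9/41) · n^(41/9).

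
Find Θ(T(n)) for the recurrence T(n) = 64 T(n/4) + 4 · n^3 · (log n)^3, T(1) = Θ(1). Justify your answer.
T(n) = Θ(n^3 · (log n)^4)

Here log_4 64 = 3 and f(n) = 4 · n^3 · (log n)^3 = Θ(n^(log_4 64) · (log n)^3). This is the extended Case 2 of the master theorem (f matches the critical exponent up to log factors), giving T(n) = Θ(n^(log_4 64) · (log n)^(3+1)) = Θ(n^3 · (log n)^4).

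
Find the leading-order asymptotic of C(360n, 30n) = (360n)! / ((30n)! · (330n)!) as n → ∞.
C(360n, 30n) ~ (8916100448256/285311670611)^(30n) · sqrt(6/(11π·30n))

Write N = 30n. Apply Stirling to each factorial:
  (12N)! ~ sqrt(2π·12N) · (12N/e)^(12N),
  N! ~ sqrt(2π N) · (N/e)^N,
  (11N)! ~ sqrt(2π·11N) · (11N/e)^(11N).
The exponential factors combine to (12N)^(12N) / (N^N · (11N)^(11N)) = 12^(12N)/11^(11N) = (12^12/11^11)^N = (8916100448256/285311670611)^N.
The square-root prefactors combine to sqrt(2π·12N) / (sqrt(2π N)·sqrt(2π·11N)) = sqrt(12 / (2π·11·N)) = sqrt(6/(11π·30n)).
Substituting N = 30n: C(360n, 30n) ~ (8916100448256/285311670611)^(30n) · sqrt(6/(11π·30n)).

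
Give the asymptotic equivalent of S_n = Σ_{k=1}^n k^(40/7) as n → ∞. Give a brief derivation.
S_n ~ (7/47) · n^(47/7)

Integral comparison: Σ_{k=1}^n k^(40/7) = ∫_0^n x^(40/7) dx + O(n^(40/7)). The integral is n^(1 + 40/7) / (1 + 40/7) = n^((40+7)/7) / ((40+7)/7) = (7/47) · n^(47/7).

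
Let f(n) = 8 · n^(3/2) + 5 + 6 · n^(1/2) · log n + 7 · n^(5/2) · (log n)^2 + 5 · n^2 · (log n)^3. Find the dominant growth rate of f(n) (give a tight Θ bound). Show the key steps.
f(n) ∈ Θ(n^(5/2) · (log n)^2)

Compare the terms by growth order. For large n, n^a · (log n)^b dominates n^a' · (log n)^b' iff a > a', or (a = a' and b > b'). Ranking the 5 terms shows the dominant one is 7 · n^(5/2) · (log n)^2. Hence f(n) ∈ Θ(n^(5/2) · (log n)^2).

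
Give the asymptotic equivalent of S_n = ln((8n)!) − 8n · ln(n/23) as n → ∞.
S_n ~ 8n · (ln 184 − 1) + O(ln n)

Stirling: ln((8n)!) = 8n ln(8n) − 8n + O(ln n).
  S_n = 8n ln(8n) − 8n − 8n ln(n/23) + O(ln n)
      = 8n ln(8n) − 8n ln n + 8n ln 23 − 8n + O(ln n)
      = 8n ln 8 + 8n ln 23 − 8n + O(ln n)
      = 8n (ln 184 − 1) + O(ln n).
Numerically ln(184) − 1 ≈ 4.2149.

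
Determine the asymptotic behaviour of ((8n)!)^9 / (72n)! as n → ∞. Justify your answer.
((8n)!)^9/(72n)! ~ ((2π·8n)^(8/2) / 3) · 9^(−9·8n)  →  0

Write N = 8n. Stirling: N! ~ sqrt(2π N)(N/e)^N and (9N)! ~ sqrt(2π·9N)·(9N/e)^(9N).
  (N!)^9/(9N)! ~ (2π N)^(9/2) (N/e)^(9N) / [sqrt(2π·9N) (9N/e)^(9N)]
     = (2π N)^(9/2) / sqrt(2π·9N) · (N/(9N))^(9N)
     = (2π N)^((9−1)/2) / 3 · 9^(−9N).
Since 9^9 > 1, the factor 9^(−9N) decays exponentially, so the ratio → 0. Substituting N = 8n gives the stated form.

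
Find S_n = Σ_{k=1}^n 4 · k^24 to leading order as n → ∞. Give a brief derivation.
S_n ~ 4 · n^25 / 25

By integral comparison (Euler-Maclaurin), Σ_{k=1}^n 4 · k^24 = 4 · ∫_0^n x^24 dx + O(n^24) = 4 · n^25/25 + O(n^24). (Equivalently, Faulhaber's formula gives the same leading term.)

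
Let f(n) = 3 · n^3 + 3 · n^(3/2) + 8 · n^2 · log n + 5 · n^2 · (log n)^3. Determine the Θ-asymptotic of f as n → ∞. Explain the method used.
f(n) ∈ Θ(n^3)

Compare the terms by growth order. For large n, n^a · (log n)^b dominates n^a' · (log n)^b' iff a > a', or (a = a' and b > b'). Ranking the 4 terms shows the dominant one is 3 · n^3. Hence f(n) ∈ Θ(n^3).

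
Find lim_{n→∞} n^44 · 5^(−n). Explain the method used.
lim = 0

Exponentials with base > 1 dominate every fixed polynomial: for any fixed c, n^c / 5^n → 0 as n → ∞ (e.g. by the ratio test, or by writing 5^n = e^(n ln 5) and noting e^(n ln 5) / n^c → ∞). Hence n^44 · 5^(−n) = n^44 / 5^n → 0.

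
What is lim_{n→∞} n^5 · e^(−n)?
lim = 0

Exponentials with base > 1 dominate every fixed polynomial: for any fixed c, n^c / e^n → 0 as n → ∞ (e.g. by the ratio test, or since e^n grows faster than any power of n). Hence n^5 · e^(−n) = n^5 / e^n → 0.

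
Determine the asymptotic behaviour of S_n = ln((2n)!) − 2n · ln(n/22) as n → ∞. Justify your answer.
S_n ~ 2n · (ln 44 − 1) + O(ln n)

Stirling: ln((2n)!) = 2n ln(2n) − 2n + O(ln n).
  S_n = 2n ln(2n) − 2n − 2n ln(n/22) + O(ln n)
      = 2n ln(2n) − 2n ln n + 2n ln 22 − 2n + O(ln n)
      = 2n ln 2 + 2n ln 22 − 2n + O(ln n)
      = 2n (ln 44 − 1) + O(ln n).
Numerically ln(44) − 1 ≈ 2.7842.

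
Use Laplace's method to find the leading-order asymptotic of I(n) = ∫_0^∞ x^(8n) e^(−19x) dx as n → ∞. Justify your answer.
I(n) ~ (sqrt(2π·8n) / 19) · (8n/(19e))^(8n)

Write the integrand as exp(8n ln x − 19x) and set f(x) = 8n ln x − 19x. Then f'(x) = 8n/x − 19 = 0 at x* = 8n/19, and f''(x*) = −8n/x*^2 = −19^2/(8n). Laplace's method (interior maximum) gives
  I(n) ~ e^(f(x*)) · sqrt(2π / |f''(x*)|)
        = exp(8n ln(8n/19) − 8n) · sqrt(2π · 8n / 19^2)
        = (8n/19)^(8n) e^(−8n) · sqrt(2π·8n) / 19
        = (sqrt(2π·8n) / 19) · (8n/(19e))^(8n).
This matches Γ(8n+1)/19^(8n+1) with Stirling applied to Γ.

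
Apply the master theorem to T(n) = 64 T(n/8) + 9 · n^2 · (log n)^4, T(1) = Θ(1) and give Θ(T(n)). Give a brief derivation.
T(n) = Θ(n^2 · (log n)^5)

Here log_8 64 = 2 and f(n) = 9 · n^2 · (log n)^4 = Θ(n^(log_8 64) · (log n)^4). This is the extended Case 2 of the master theorem (f matches the critical exponent up to log factors), giving T(n) = Θ(n^(log_8 64) · (log n)^(4+1)) = Θ(n^2 · (log n)^5).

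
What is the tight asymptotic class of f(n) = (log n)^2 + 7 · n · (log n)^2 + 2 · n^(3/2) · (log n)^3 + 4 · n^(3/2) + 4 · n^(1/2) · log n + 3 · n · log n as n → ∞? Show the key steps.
f(n) ∈ Θ(n^(3/2) · (log n)^3)

Compare the terms by growth order. For large n, n^a · (log n)^b dominates n^a' · (log n)^b' iff a > a', or (a = a' and b > b'). Ranking the 6 terms shows the dominant one is 2 · n^(3/2) · (log n)^3. Hence f(n) ∈ Θ(n^(3/2) · (log n)^3).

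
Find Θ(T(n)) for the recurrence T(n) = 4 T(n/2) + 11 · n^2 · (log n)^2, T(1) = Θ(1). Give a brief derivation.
T(n) = Θ(n^2 · (log n)^3)

Here log_2 4 = 2 and f(n) = 11 · n^2 · (log n)^2 = Θ(n^(log_2 4) · (log n)^2). This is the extended Case 2 of the master theorem (f matches the critical exponent up to log factors), giving T(n) = Θ(n^(log_2 4) · (log n)^(2+1)) = Θ(n^2 · (log n)^3).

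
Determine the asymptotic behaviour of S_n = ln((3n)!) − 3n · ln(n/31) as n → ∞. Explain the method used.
S_n ~ 3n · (ln 93 − 1) + O(ln n)

Stirling: ln((3n)!) = 3n ln(3n) − 3n + O(ln n).
  S_n = 3n ln(3n) − 3n − 3n ln(n/31) + O(ln n)
      = 3n ln(3n) − 3n ln n + 3n ln 31 − 3n + O(ln n)
      = 3n ln 3 + 3n ln 31 − 3n + O(ln n)
      = 3n (ln 93 − 1) + O(ln n).
Numerically ln(93) − 1 ≈ 3.5326.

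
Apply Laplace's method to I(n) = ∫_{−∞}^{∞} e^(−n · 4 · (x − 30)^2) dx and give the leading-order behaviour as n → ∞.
I(n) = sqrt(π/(4n))

Here φ(x) = 4 · (x − 30)^2 has its unique minimum at x* = 30 with φ(x*) = 0 and φ''(x*) = 8. Laplace's method gives
  I(n) ~ e^(−n φ(x*)) · sqrt(2π / (n · φ''(x*))) = sqrt(2π / (8n)) = sqrt(π/(4n)).
This is exact: substituting u = (x − 30)·sqrt(4n) gives I(n) = (1/sqrt(4n)) ∫_{−∞}^{∞} e^(−u^2) du = sqrt(π/(4n)).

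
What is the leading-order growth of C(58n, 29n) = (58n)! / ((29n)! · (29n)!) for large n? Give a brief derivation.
C(58n, 29n) ~ (4)^(29n) · sqrt(1/(π·29n))

Write N = 29n. Apply Stirling to each factorial:
  (2N)! ~ sqrt(2π·2N) · (2N/e)^(2N),
  N! ~ sqrt(2π N) · (N/e)^N,
  (1N)! ~ sqrt(2π·1N) · (1N/e)^(1N).
The exponential factors combine to (2N)^(2N) / (N^N · (1N)^(1N)) = 2^(2N)/1^(1N) = (2^2/1^1)^N = (4)^N.
The square-root prefactors combine to sqrt(2π·2N) / (sqrt(2π N)·sqrt(2π·1N)) = sqrt(2 / (2π·1·N)) = sqrt(1/(π·29n)).
Substituting N = 29n: C(58n, 29n) ~ (4)^(29n) · sqrt(1/(π·29n)).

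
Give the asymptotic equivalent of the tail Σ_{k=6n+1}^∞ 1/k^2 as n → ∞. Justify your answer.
Σ_{k>6n} 1/k^2 ~ 1/(1 · (6n))

Compare to the integral: ∫_{6n}^∞ x^(−2) dx = [−x^(−1)/1]_{6n}^∞ = 1/((2−1)·(6n)). Euler-Maclaurin then gives
  Σ_{k>6n} 1/k^2 = ∫_{6n}^∞ dx/x^2 − 1/(2·(6n)^2) + O(1/(6n)^3).
(Equivalently this is ζ(2) − Σ_{k≤6n} 1/k^2.)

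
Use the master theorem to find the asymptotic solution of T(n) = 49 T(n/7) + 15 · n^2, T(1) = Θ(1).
T(n) = Θ(n^2 log n)

log_7 49 = 2, and f(n) = 15 · n^2 = Θ(n^(log_7 49)). This is Case 2 of the master theorem: T(n) = Θ(f(n) · log n) = Θ(n^2 log n).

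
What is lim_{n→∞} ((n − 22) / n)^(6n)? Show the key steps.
lim = e^(−132)

Rewrite as (1 − 22/n)^(6n). By the standard limit (1 + x/n)^n → e^x, we have (1 − 22/n)^n → e^(−22), and raising to the 6th power gives e^(−132).
More precisely, ln[(1 − 22/n)^(6n)] = 6n · ln(1 − 22/n) = 6n · (-22/n + O(1/n^2)) = -132 + O(1/n) → -132.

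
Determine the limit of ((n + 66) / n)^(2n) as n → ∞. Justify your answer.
lim = e^132

Rewrite as (1 + 66/n)^(2n). By the standard limit (1 + x/n)^n → e^x, we have (1 + 66/n)^n → e^66, and raising to the 2nd power gives e^132.
More precisely, ln[(1 + 66/n)^(2n)] = 2n · ln(1 + 66/n) = 2n · (66/n + O(1/n^2)) = 132 + O(1/n) → 132.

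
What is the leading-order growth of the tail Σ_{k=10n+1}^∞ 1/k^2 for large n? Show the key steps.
Σ_{k>10n} 1/k^2 ~ 1/(1 · (10n))

Compare to the integral: ∫_{10n}^∞ x^(−2) dx = [−x^(−1)/1]_{10n}^∞ = 1/((2−1)·(10n)). Euler-Maclaurin then gives
  Σ_{k>10n} 1/k^2 = ∫_{10n}^∞ dx/x^2 − 1/(2·(10n)^2) + O(1/(10n)^3).
(Equivalently this is ζ(2) − Σ_{k≤10n} 1/k^2.)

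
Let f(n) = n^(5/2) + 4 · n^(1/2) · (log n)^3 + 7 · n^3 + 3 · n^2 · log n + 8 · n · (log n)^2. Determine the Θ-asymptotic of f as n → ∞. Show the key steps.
f(n) ∈ Θ(n^3)

Compare the terms by growth order. For large n, n^a · (log n)^b dominates n^a' · (log n)^b' iff a > a', or (a = a' and b > b'). Ranking the 5 terms shows the dominant one is 7 · n^3. Hence f(n) ∈ Θ(n^3).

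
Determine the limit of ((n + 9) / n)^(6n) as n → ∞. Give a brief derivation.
lim = e^54

Rewrite as (1 + 9/n)^(6n). By the standard limit (1 + x/n)^n → e^x, we have (1 + 9/n)^n → e^9, and raising to the 6th power gives e^54.
More precisely, ln[(1 + 9/n)^(6n)] = 6n · ln(1 + 9/n) = 6n · (9/n + O(1/n^2)) = 54 + O(1/n) → 54.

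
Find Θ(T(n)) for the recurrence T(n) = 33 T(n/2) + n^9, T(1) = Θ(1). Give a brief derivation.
T(n) = Θ(n^9)

log_2 33 ≈ 5.044. f(n) = n^9 dominates n^(log_2 33) since 9 > 5.044, and the regularity condition a·f(n/b) = 33·(n/2)^9 = (33/512)·n^9 ≤ c·f(n) holds with c = 33/512 ≈ 0.0645 < 1. So this is Case 3: T(n) = Θ(f(n)) = Θ(n^9).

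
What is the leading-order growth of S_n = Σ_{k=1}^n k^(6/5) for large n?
S_n ~ (5/11) · n^(11/5)

Integral comparison: Σ_{k=1}^n k^(6/5) = ∫_0^n x^(6/5) dx + O(n^(6/5)). The integral is n^(1 + 6/5) / (1 + 6/5) = n^((6+5)/5) / ((6+5)/5) = (5/11) · n^(11/5).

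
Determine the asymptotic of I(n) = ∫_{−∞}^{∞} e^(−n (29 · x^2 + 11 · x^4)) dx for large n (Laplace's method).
I(n) ~ sqrt(π/(29n))

φ(x) = 29 · x^2 + 11 · x^4 has its unique global minimum at x* = 0 (since φ'(x) = 58x + 44x^3 = 0 only at x = 0 for real x with both coefficients positive, and φ → ∞ as |x| → ∞). At x* = 0, φ(0) = 0 and φ''(0) = 58. Laplace's method then gives
  I(n) ~ sqrt(2π / (n · φ''(0))) · e^(−n φ(0)) = sqrt(2π / (58n)) = sqrt(π/(29n)).
The 11 · x^4 term contributes only at subleading order (an O(1/n) relative correction).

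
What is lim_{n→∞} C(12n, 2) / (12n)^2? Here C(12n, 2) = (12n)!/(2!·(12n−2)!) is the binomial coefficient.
lim = 1/2! = 1/2

With N = 12n → ∞: C(N, 2) / N^2 = [N(N−1)…(N−1)] / (2! · N^2) = (1/2!) · 1 · (1 − 1/(12n)). Each factor → 1 as N → ∞, so the limit is 1/2! = 1/2.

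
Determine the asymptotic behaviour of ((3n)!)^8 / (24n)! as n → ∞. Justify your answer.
((3n)!)^8/(24n)! ~ ((2π·3n)^(7/2) / sqrt(8)) · 8^(−8·3n)  →  0

Write N = 3n. Stirling: N! ~ sqrt(2π N)(N/e)^N and (8N)! ~ sqrt(2π·8N)·(8N/e)^(8N).
  (N!)^8/(8N)! ~ (2π N)^(8/2) (N/e)^(8N) / [sqrt(2π·8N) (8N/e)^(8N)]
     = (2π N)^(8/2) / sqrt(2π·8N) · (N/(8N))^(8N)
     = (2π N)^((8−1)/2) / sqrt(8) · 8^(−8N).
Since 8^8 > 1, the factor 8^(−8N) decays exponentially, so the ratio → 0. Substituting N = 3n gives the stated form.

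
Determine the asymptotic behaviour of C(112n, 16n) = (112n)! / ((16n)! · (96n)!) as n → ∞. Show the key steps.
C(112n, 16n) ~ (823543/46656)^(16n) · sqrt(7/(12π·16n))

Write N = 16n. Apply Stirling to each factorial:
  (7N)! ~ sqrt(2π·7N) · (7N/e)^(7N),
  N! ~ sqrt(2π N) · (N/e)^N,
  (6N)! ~ sqrt(2π·6N) · (6N/e)^(6N).
The exponential factors combine to (7N)^(7N) / (N^N · (6N)^(6N)) = 7^(7N)/6^(6N) = (7^7/6^6)^N = (823543/46656)^N.
The square-root prefactors combine to sqrt(2π·7N) / (sqrt(2π N)·sqrt(2π·6N)) = sqrt(7 / (2π·6·N)) = sqrt(7/(12π·16n)).
Substituting N = 16n: C(112n, 16n) ~ (823543/46656)^(16n) · sqrt(7/(12π·16n)).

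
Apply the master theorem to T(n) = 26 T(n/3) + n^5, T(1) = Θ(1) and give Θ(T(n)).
T(n) = Θ(n^5)

log_3 26 ≈ 2.966. f(n) = n^5 dominates n^(log_3 26) since 5 > 2.966, and the regularity condition a·f(n/b) = 26·(n/3)^5 = (26/243)·n^5 ≤ c·f(n) holds with c = 26/243 ≈ 0.107 < 1. So this is Case 3: T(n) = Θ(f(n)) = Θ(n^5).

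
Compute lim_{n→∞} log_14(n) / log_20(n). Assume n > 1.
lim = ln(20) / ln(14) = log_14(20)

Change of base: log_14(n) = ln n / ln 14 and log_20(n) = ln n / ln 20. The ratio is (ln n / ln 14) · (ln 20 / ln n) = ln 20 / ln 14, a constant independent of n. So the limit is ln 20 / ln 14 = log_14(20).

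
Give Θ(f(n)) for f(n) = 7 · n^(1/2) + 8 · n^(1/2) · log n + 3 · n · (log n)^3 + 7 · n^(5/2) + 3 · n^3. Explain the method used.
f(n) ∈ Θ(n^3)

Compare the terms by growth order. For large n, n^a · (log n)^b dominates n^a' · (log n)^b' iff a > a', or (a = a' and b > b'). Ranking the 5 terms shows the dominant one is 3 · n^3. Hence f(n) ∈ Θ(n^3).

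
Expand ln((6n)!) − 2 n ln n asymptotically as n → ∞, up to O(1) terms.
ln((6n)!) − 2 n ln n = 4 n ln n + 6(ln 6 − 1) n + (1/2) ln(2π·6n) + O(1/n)

Stirling: ln((6n)!) = 6n ln(6n) − 6n + (1/2) ln(2π·6n) + O(1/n).
Expand 6n ln(6n) = 6n (ln n + ln 6) = 6n ln n + 6n ln 6.
Subtract 2n ln n: leading term is (6 − 2) n ln n = 4 n ln n. The next term is 6n ln 6 − 6n = 6(ln 6 − 1) n. Then the (1/2) ln(2π·6n) correction.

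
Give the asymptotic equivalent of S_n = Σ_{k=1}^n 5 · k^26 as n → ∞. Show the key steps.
S_n ~ 5 · n^27 / 27

By integral comparison (Euler-Maclaurin), Σ_{k=1}^n 5 · k^26 = 5 · ∫_0^n x^26 dx + O(n^26) = 5 · n^27/27 + O(n^26). (Equivalently, Faulhaber's formula gives the same leading term.)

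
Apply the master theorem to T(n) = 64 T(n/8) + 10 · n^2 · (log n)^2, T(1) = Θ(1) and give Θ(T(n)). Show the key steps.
T(n) = Θ(n^2 · (log n)^3)

Here log_8 64 = 2 and f(n) = 10 · n^2 · (log n)^2 = Θ(n^(log_8 64) · (log n)^2). This is the extended Case 2 of the master theorem (f matches the critical exponent up to log factors), giving T(n) = Θ(n^(log_8 64) · (log n)^(2+1)) = Θ(n^2 · (log n)^3).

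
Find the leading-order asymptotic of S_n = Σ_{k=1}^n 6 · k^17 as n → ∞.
S_n ~ n^18 / 3

By integral comparison (Euler-Maclaurin), Σ_{k=1}^n 6 · k^17 = 6 · ∫_0^n x^17 dx + O(n^17) = 6 · n^18/18 = n^18 / 3 + O(n^17). (Equivalently, Faulhaber's formula gives the same leading term.)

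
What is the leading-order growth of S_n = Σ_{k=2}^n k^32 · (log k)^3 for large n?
S_n ~ n^33 · (log n)^3 / 33

By integral comparison, S_n = ∫_1^n x^32 · (log x)^3 dx + O(n^32 · (log n)^3). For the integral, the leading term of ∫_1^n x^32 (log x)^3 dx is n^33/33 · (log n)^3 (by repeated integration by parts; each step lowers the log-exponent and produces a relatively O(1/log n) correction). Hence S_n ~ n^33 · (log n)^3 / 33.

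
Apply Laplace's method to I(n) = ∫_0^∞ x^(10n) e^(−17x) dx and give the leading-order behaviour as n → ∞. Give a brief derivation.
I(n) ~ (sqrt(2π·10n) / 17) · (10n/(17e))^(10n)

Write the integrand as exp(10n ln x − 17x) and set f(x) = 10n ln x − 17x. Then f'(x) = 10n/x − 17 = 0 at x* = 10n/17, and f''(x*) = −10n/x*^2 = −17^2/(10n). Laplace's method (interior maximum) gives
  I(n) ~ e^(f(x*)) · sqrt(2π / |f''(x*)|)
        = exp(10n ln(10n/17) − 10n) · sqrt(2π · 10n / 17^2)
        = (10n/17)^(10n) e^(−10n) · sqrt(2π·10n) / 17
        = (sqrt(2π·10n) / 17) · (10n/(17e))^(10n).
This matches Γ(10n+1)/17^(10n+1) with Stirling applied to Γ.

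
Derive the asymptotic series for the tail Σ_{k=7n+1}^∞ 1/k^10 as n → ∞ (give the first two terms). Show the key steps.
Σ_{k>7n} 1/k^10 = 1/(9 · (7n)^9) − 1/(2 · (7n)^10) + O(1/(7n)^11)

Compare to the integral: ∫_{7n}^∞ x^(−10) dx = [−x^(−9)/9]_{7n}^∞ = 1/((10−1)·(7n)^9). The Euler-Maclaurin correction adds −f(7n)/2 = −1/(2·(7n)^10). Euler-Maclaurin then gives
  Σ_{k>7n} 1/k^10 = ∫_{7n}^∞ dx/x^10 − 1/(2·(7n)^10) + O(1/(7n)^11).
(Equivalently this is ζ(10) − Σ_{k≤7n} 1/k^10.)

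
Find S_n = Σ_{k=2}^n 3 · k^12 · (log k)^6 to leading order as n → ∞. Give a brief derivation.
S_n ~ 3 · n^13 · (log n)^6 / 13

By integral comparison, S_n = ∫_1^n 3 · x^12 · (log x)^6 dx + O(n^12 · (log n)^6). For the integral, the leading term of ∫_1^n x^12 (log x)^6 dx is n^13/13 · (log n)^6 (by repeated integration by parts; each step lowers the log-exponent and produces a relatively O(1/log n) correction). Hence S_n ~ 3 · n^13 · (log n)^6 / 13.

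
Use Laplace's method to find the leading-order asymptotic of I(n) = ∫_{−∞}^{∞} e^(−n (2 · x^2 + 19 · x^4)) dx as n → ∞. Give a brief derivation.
I(n) ~ sqrt(π/(2n))

φ(x) = 2 · x^2 + 19 · x^4 has its unique global minimum at x* = 0 (since φ'(x) = 4x + 76x^3 = 0 only at x = 0 for real x with both coefficients positive, and φ → ∞ as |x| → ∞). At x* = 0, φ(0) = 0 and φ''(0) = 4. Laplace's method then gives
  I(n) ~ sqrt(2π / (n · φ''(0))) · e^(−n φ(0)) = sqrt(2π / (4n)) = sqrt(π/(2n)).
The 19 · x^4 term contributes only at subleading order (an O(1/n) relative correction).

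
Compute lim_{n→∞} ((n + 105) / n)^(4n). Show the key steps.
lim = e^420

Rewrite as (1 + 105/n)^(4n). By the standard limit (1 + x/n)^n → e^x, we have (1 + 105/n)^n → e^105, and raising to the 4th power gives e^420.
More precisely, ln[(1 + 105/n)^(4n)] = 4n · ln(1 + 105/n) = 4n · (105/n + O(1/n^2)) = 420 + O(1/n) → 420.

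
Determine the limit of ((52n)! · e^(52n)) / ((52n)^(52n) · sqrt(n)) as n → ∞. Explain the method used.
lim = sqrt(2π·52)

Stirling: (52n)! ~ sqrt(2π·52n) · (52n/e)^(52n). Hence
  (52n)! · e^(52n) / (52n)^(52n) ~ sqrt(2π·52n).
Dividing by sqrt(n): sqrt(2π·52n) / sqrt(n) = sqrt(2π·52) · n^((1−1)/2), so the limit is sqrt(2π·52).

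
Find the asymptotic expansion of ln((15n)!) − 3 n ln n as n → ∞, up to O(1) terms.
ln((15n)!) − 3 n ln n = 12 n ln n + 15(ln 15 − 1) n + (1/2) ln(2π·15n) + O(1/n)

Stirling: ln((15n)!) = 15n ln(15n) − 15n + (1/2) ln(2π·15n) + O(1/n).
Expand 15n ln(15n) = 15n (ln n + ln 15) = 15n ln n + 15n ln 15.
Subtract 3n ln n: leading term is (15 − 3) n ln n = 12 n ln n. The next term is 15n ln 15 − 15n = 15(ln 15 − 1) n. Then the (1/2) ln(2π·15n) correction.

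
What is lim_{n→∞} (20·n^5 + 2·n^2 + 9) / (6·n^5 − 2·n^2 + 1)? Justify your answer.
lim = 20/6 = 10/3

For large n the leading n^5 terms dominate both numerator and denominator. Dividing top and bottom by n^5, every other term tends to 0, leaving 20/6 = 10/3.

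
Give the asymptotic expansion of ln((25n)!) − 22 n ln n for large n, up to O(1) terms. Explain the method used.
ln((25n)!) − 22 n ln n = 3 n ln n + 25(ln 25 − 1) n + (1/2) ln(2π·25n) + O(1/n)

Stirling: ln((25n)!) = 25n ln(25n) − 25n + (1/2) ln(2π·25n) + O(1/n).
Expand 25n ln(25n) = 25n (ln n + ln 25) = 25n ln n + 25n ln 25.
Subtract 22n ln n: leading term is (25 − 22) n ln n = 3 n ln n. The next term is 25n ln 25 − 25n = 25(ln 25 − 1) n. Then the (1/2) ln(2π·25n) correction.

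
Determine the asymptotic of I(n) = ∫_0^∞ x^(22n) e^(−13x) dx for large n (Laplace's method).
I(n) ~ (sqrt(2π·22n) / 13) · (22n/(13e))^(22n)

Write the integrand as exp(22n ln x − 13x) and set f(x) = 22n ln x − 13x. Then f'(x) = 22n/x − 13 = 0 at x* = 22n/13, and f''(x*) = −22n/x*^2 = −13^2/(22n). Laplace's method (interior maximum) gives
  I(n) ~ e^(f(x*)) · sqrt(2π / |f''(x*)|)
        = exp(22n ln(22n/13) − 22n) · sqrt(2π · 22n / 13^2)
        = (22n/13)^(22n) e^(−22n) · sqrt(2π·22n) / 13
        = (sqrt(2π·22n) / 13) · (22n/(13e))^(22n).
This matches Γ(22n+1)/13^(22n+1) with Stirling applied to Γ.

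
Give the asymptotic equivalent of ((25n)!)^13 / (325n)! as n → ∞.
((25n)!)^13/(325n)! ~ ((2π·25n)^(12/2) / sqrt(13)) · 13^(−13·25n)  →  0

Write N = 25n. Stirling: N! ~ sqrt(2π N)(N/e)^N and (13N)! ~ sqrt(2π·13N)·(13N/e)^(13N).
  (N!)^13/(13N)! ~ (2π N)^(13/2) (N/e)^(13N) / [sqrt(2π·13N) (13N/e)^(13N)]
     = (2π N)^(13/2) / sqrt(2π·13N) · (N/(13N))^(13N)
     = (2π N)^((13−1)/2) / sqrt(13) · 13^(−13N).
Since 13^13 > 1, the factor 13^(−13N) decays exponentially, so the ratio → 0. Substituting N = 25n gives the stated form.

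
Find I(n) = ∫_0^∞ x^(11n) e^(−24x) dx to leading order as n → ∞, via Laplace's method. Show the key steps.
I(n) ~ (sqrt(2π·11n) / 24) · (11n/(24e))^(11n)

Write the integrand as exp(11n ln x − 24x) and set f(x) = 11n ln x − 24x. Then f'(x) = 11n/x − 24 = 0 at x* = 11n/24, and f''(x*) = −11n/x*^2 = −24^2/(11n). Laplace's method (interior maximum) gives
  I(n) ~ e^(f(x*)) · sqrt(2π / |f''(x*)|)
        = exp(11n ln(11n/24) − 11n) · sqrt(2π · 11n / 24^2)
        = (11n/24)^(11n) e^(−11n) · sqrt(2π·11n) / 24
        = (sqrt(2π·11n) / 24) · (11n/(24e))^(11n).
This matches Γ(11n+1)/24^(11n+1) with Stirling applied to Γ.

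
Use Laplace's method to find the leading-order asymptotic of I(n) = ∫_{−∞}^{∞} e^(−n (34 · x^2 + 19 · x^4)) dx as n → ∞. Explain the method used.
I(n) ~ sqrt(π/(34n))

φ(x) = 34 · x^2 + 19 · x^4 has its unique global minimum at x* = 0 (since φ'(x) = 68x + 76x^3 = 0 only at x = 0 for real x with both coefficients positive, and φ → ∞ as |x| → ∞). At x* = 0, φ(0) = 0 and φ''(0) = 68. Laplace's method then gives
  I(n) ~ sqrt(2π / (n · φ''(0))) · e^(−n φ(0)) = sqrt(2π / (68n)) = sqrt(π/(34n)).
The 19 · x^4 term contributes only at subleading order (an O(1/n) relative correction).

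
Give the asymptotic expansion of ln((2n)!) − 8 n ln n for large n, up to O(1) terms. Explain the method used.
ln((2n)!) − 8 n ln n = −6 n ln n + 2(ln 2 − 1) n + (1/2) ln(2π·2n) + O(1/n)

Stirling: ln((2n)!) = 2n ln(2n) − 2n + (1/2) ln(2π·2n) + O(1/n).
Expand 2n ln(2n) = 2n (ln n + ln 2) = 2n ln n + 2n ln 2.
Subtract 8n ln n: leading term is (2 − 8) n ln n = −6 n ln n. The next term is 2n ln 2 − 2n = 2(ln 2 − 1) n. Then the (1/2) ln(2π·2n) correction.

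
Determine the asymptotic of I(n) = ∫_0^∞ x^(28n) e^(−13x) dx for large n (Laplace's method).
I(n) ~ (sqrt(2π·28n) / 13) · (28n/(13e))^(28n)

Write the integrand as exp(28n ln x − 13x) and set f(x) = 28n ln x − 13x. Then f'(x) = 28n/x − 13 = 0 at x* = 28n/13, and f''(x*) = −28n/x*^2 = −13^2/(28n). Laplace's method (interior maximum) gives
  I(n) ~ e^(f(x*)) · sqrt(2π / |f''(x*)|)
        = exp(28n ln(28n/13) − 28n) · sqrt(2π · 28n / 13^2)
        = (28n/13)^(28n) e^(−28n) · sqrt(2π·28n) / 13
        = (sqrt(2π·28n) / 13) · (28n/(13e))^(28n).
This matches Γ(28n+1)/13^(28n+1) with Stirling applied to Γ.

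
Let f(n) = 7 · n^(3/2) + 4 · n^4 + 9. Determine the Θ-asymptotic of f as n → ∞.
f(n) ∈ Θ(n^4)

Compare the terms by growth order. For large n, n^a · (log n)^b dominates n^a' · (log n)^b' iff a > a', or (a = a' and b > b'). Ranking the 3 terms shows the dominant one is 4 · n^4. Hence f(n) ∈ Θ(n^4).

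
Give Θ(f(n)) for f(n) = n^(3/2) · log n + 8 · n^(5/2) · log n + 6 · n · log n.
f(n) ∈ Θ(n^(5/2) · log n)

Compare the terms by growth order. For large n, n^a · (log n)^b dominates n^a' · (log n)^b' iff a > a', or (a = a' and b > b'). Ranking the 3 terms shows the dominant one is 8 · n^(5/2) · log n. Hence f(n) ∈ Θ(n^(5/2) · log n).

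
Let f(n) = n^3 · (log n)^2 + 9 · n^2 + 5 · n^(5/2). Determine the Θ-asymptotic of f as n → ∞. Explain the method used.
f(n) ∈ Θ(n^3 · (log n)^2)

Compare the terms by growth order. For large n, n^a · (log n)^b dominates n^a' · (log n)^b' iff a > a', or (a = a' and b > b'). Ranking the 3 terms shows the dominant one is n^3 · (log n)^2. Hence f(n) ∈ Θ(n^3 · (log n)^2).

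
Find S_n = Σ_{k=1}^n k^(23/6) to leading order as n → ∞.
S_n ~ (6/29) · n^(29/6)

Integral comparison: Σ_{k=1}^n k^(23/6) = ∫_0^n x^(23/6) dx + O(n^(23/6)). The integral is n^(1 + 23/6) / (1 + 23/6) = n^((23+6)/6) / ((23+6)/6) = (6/29) · n^(29/6).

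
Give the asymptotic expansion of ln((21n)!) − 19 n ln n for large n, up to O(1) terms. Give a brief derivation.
ln((21n)!) − 19 n ln n = 2 n ln n + 21(ln 21 − 1) n + (1/2) ln(2π·21n) + O(1/n)

Stirling: ln((21n)!) = 21n ln(21n) − 21n + (1/2) ln(2π·21n) + O(1/n).
Expand 21n ln(21n) = 21n (ln n + ln 21) = 21n ln n + 21n ln 21.
Subtract 19n ln n: leading term is (21 − 19) n ln n = 2 n ln n. The next term is 21n ln 21 − 21n = 21(ln 21 − 1) n. Then the (1/2) ln(2π·21n) correction.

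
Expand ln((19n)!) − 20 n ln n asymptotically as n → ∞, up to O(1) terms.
ln((19n)!) − 20 n ln n = −n ln n + 19(ln 19 − 1) n + (1/2) ln(2π·19n) + O(1/n)

Stirling: ln((19n)!) = 19n ln(19n) − 19n + (1/2) ln(2π·19n) + O(1/n).
Expand 19n ln(19n) = 19n (ln n + ln 19) = 19n ln n + 19n ln 19.
Subtract 20n ln n: leading term is (19 − 20) n ln n = −n ln n. The next term is 19n ln 19 − 19n = 19(ln 19 − 1) n. Then the (1/2) ln(2π·19n) correction.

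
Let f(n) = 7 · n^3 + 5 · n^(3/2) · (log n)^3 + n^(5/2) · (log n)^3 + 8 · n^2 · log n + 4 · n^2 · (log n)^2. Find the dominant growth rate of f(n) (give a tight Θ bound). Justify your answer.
f(n) ∈ Θ(n^3)

Compare the terms by growth order. For large n, n^a · (log n)^b dominates n^a' · (log n)^b' iff a > a', or (a = a' and b > b'). Ranking the 5 terms shows the dominant one is 7 · n^3. Hence f(n) ∈ Θ(n^3).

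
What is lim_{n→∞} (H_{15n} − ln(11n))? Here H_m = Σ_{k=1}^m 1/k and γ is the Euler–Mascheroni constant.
lim = ln(15/11) + γ

By Euler-Maclaurin, H_m = ln m + γ + O(1/m). So
  H_{15n} − ln(11n) = ln(15n) + γ − ln(11n) + O(1/n)
                       = ln(15/11) + γ + O(1/n).
Hence the limit is ln(15/11) + γ.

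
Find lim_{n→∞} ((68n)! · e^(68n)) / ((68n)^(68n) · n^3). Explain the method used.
lim = 0

Stirling: (68n)! ~ sqrt(2π·68n) · (68n/e)^(68n). Hence
  (68n)! · e^(68n) / (68n)^(68n) ~ sqrt(2π·68n).
Dividing by n^3: sqrt(2π·68n) / n^3 = sqrt(2π·68) · n^((1−6)/2), so the expression behaves like sqrt(2π·68) · n^((1−6)/2) → 0.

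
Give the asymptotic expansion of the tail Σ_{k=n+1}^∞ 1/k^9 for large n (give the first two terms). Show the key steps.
Σ_{k>n} 1/k^9 = 1/(8 · n^8) − 1/(2 · n^9) + O(1/n^10)

Compare to the integral: ∫_{n}^∞ x^(−9) dx = [−x^(−8)/8]_{n}^∞ = 1/((9−1)·n^8). The Euler-Maclaurin correction adds −f(n)/2 = −1/(2·n^9). Euler-Maclaurin then gives
  Σ_{k>n} 1/k^9 = ∫_{n}^∞ dx/x^9 − 1/(2·n^9) + O(1/n^10).
(Equivalently this is ζ(9) − Σ_{k≤n} 1/k^9.)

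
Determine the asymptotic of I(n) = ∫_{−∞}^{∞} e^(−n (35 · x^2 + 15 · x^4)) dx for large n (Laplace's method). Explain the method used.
I(n) ~ sqrt(π/(35n))

φ(x) = 35 · x^2 + 15 · x^4 has its unique global minimum at x* = 0 (since φ'(x) = 70x + 60x^3 = 0 only at x = 0 for real x with both coefficients positive, and φ → ∞ as |x| → ∞). At x* = 0, φ(0) = 0 and φ''(0) = 70. Laplace's method then gives
  I(n) ~ sqrt(2π / (n · φ''(0))) · e^(−n φ(0)) = sqrt(2π / (70n)) = sqrt(π/(35n)).
The 15 · x^4 term contributes only at subleading order (an O(1/n) relative correction).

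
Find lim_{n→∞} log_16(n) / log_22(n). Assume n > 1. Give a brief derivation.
lim = ln(22) / ln(16) = log_16(22)

Change of base: log_16(n) = ln n / ln 16 and log_22(n) = ln n / ln 22. The ratio is (ln n / ln 16) · (ln 22 / ln n) = ln 22 / ln 16, a constant independent of n. So the limit is ln 22 / ln 16 = log_16(22).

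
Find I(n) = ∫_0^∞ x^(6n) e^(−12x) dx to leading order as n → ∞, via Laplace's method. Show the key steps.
I(n) ~ (sqrt(2π·6n) / 12) · (6n/(12e))^(6n)

Write the integrand as exp(6n ln x − 12x) and set f(x) = 6n ln x − 12x. Then f'(x) = 6n/x − 12 = 0 at x* = 6n/12, and f''(x*) = −6n/x*^2 = −12^2/(6n). Laplace's method (interior maximum) gives
  I(n) ~ e^(f(x*)) · sqrt(2π / |f''(x*)|)
        = exp(6n ln(6n/12) − 6n) · sqrt(2π · 6n / 12^2)
        = (6n/12)^(6n) e^(−6n) · sqrt(2π·6n) / 12
        = (sqrt(2π·6n) / 12) · (6n/(12e))^(6n).
This matches Γ(6n+1)/12^(6n+1) with Stirling applied to Γ.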